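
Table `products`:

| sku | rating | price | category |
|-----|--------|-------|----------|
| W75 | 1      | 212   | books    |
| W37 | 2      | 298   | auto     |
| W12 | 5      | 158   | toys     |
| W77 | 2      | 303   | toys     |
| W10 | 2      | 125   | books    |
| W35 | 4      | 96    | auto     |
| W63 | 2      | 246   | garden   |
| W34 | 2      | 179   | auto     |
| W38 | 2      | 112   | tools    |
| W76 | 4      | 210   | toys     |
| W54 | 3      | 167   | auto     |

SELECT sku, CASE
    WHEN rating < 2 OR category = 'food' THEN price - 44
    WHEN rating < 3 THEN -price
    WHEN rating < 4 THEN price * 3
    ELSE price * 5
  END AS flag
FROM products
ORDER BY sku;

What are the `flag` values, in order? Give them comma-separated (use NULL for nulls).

sku=W10: rating < 3 → -125
sku=W12: ELSE → 790
sku=W34: rating < 3 → -179
sku=W35: ELSE → 480
sku=W37: rating < 3 → -298
sku=W38: rating < 3 → -112
sku=W54: rating < 4 → 501
sku=W63: rating < 3 → -246
sku=W75: rating < 2 OR category = 'food' → 168
sku=W76: ELSE → 1050
sku=W77: rating < 3 → -303

-125, 790, -179, 480, -298, -112, 501, -246, 168, 1050, -303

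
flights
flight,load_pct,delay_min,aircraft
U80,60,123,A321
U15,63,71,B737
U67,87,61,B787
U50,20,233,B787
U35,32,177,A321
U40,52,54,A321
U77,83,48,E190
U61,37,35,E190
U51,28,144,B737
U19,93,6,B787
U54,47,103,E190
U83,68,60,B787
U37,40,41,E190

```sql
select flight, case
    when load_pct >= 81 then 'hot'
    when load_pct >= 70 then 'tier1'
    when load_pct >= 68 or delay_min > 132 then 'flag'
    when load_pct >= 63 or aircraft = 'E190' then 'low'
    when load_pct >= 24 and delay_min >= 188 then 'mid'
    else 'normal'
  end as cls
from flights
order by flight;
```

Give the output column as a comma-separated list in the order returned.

flight=U15: load_pct >= 63 or aircraft = 'E190' → low
flight=U19: load_pct >= 81 → hot
flight=U35: load_pct >= 68 or delay_min > 132 → flag
flight=U37: load_pct >= 63 or aircraft = 'E190' → low
flight=U40: ELSE → normal
flight=U50: load_pct >= 68 or delay_min > 132 → flag
flight=U51: load_pct >= 68 or delay_min > 132 → flag
flight=U54: load_pct >= 63 or aircraft = 'E190' → low
flight=U61: load_pct >= 63 or aircraft = 'E190' → low
flight=U67: load_pct >= 81 → hot
flight=U77: load_pct >= 81 → hot
flight=U80: ELSE → normal
flight=U83: load_pct >= 68 or delay_min > 132 → flag

low, hot, flag, low, normal, flag, flag, low, low, hot, hot, normal, flag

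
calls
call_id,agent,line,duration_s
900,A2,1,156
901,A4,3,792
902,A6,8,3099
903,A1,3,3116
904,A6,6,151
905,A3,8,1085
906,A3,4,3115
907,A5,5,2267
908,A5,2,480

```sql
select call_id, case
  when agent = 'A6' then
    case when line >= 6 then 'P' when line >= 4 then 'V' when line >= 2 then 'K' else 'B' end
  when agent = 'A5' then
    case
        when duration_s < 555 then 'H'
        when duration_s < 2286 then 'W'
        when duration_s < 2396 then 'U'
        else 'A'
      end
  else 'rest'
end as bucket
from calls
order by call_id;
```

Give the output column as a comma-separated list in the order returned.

call_id=900: agent='A2' → outer ELSE → rest
call_id=901: agent='A4' → outer ELSE → rest
call_id=902: agent='A6' → inner[line >= 6] → P
call_id=903: agent='A1' → outer ELSE → rest
call_id=904: agent='A6' → inner[line >= 6] → P
call_id=905: agent='A3' → outer ELSE → rest
call_id=906: agent='A3' → outer ELSE → rest
call_id=907: agent='A5' → inner[duration_s < 2286] → W
call_id=908: agent='A5' → inner[duration_s < 555] → H

rest, rest, P, rest, P, rest, rest, W, H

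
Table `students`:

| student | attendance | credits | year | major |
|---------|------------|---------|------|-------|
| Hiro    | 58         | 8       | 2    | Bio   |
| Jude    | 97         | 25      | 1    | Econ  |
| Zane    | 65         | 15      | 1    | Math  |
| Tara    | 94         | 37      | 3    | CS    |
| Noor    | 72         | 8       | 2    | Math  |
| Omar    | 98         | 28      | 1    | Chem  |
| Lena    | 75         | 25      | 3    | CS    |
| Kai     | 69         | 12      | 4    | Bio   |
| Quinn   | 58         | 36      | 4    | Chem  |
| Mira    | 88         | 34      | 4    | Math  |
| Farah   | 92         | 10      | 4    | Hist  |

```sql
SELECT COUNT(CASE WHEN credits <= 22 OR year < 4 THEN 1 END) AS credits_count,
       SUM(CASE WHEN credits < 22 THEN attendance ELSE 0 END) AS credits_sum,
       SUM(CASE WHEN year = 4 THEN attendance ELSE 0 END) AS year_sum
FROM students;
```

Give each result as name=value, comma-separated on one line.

credits_count=9, credits_sum=356, year_sum=307

[credits_count: credits <= 22 OR year < 4]
student=Hiro: ✓ → 1
student=Jude: ✓ → 1
student=Zane: ✓ → 1
student=Tara: ✓ → 1
student=Noor: ✓ → 1
student=Omar: ✓ → 1
student=Lena: ✓ → 1
student=Kai: ✓ → 1
student=Quinn: ✗
student=Mira: ✗
student=Farah: ✓ → 1
credits_count = COUNT(1, 1, 1, 1, 1, 1, 1, 1, 1) = 9
—
[credits_sum: credits < 22]
student=Hiro: ✓ → 58
student=Jude: ✗
student=Zane: ✓ → 65
student=Tara: ✗
student=Noor: ✓ → 72
student=Omar: ✗
student=Lena: ✗
student=Kai: ✓ → 69
student=Quinn: ✗
student=Mira: ✗
student=Farah: ✓ → 92
credits_sum = 58 + 65 + 72 + 69 + 92 = 356
—
[year_sum: year = 4]
student=Hiro: ✗
student=Jude: ✗
student=Zane: ✗
student=Tara: ✗
student=Noor: ✗
student=Omar: ✗
student=Lena: ✗
student=Kai: ✓ → 69
student=Quinn: ✓ → 58
student=Mira: ✓ → 88
student=Farah: ✓ → 92
year_sum = 69 + 58 + 88 + 92 = 307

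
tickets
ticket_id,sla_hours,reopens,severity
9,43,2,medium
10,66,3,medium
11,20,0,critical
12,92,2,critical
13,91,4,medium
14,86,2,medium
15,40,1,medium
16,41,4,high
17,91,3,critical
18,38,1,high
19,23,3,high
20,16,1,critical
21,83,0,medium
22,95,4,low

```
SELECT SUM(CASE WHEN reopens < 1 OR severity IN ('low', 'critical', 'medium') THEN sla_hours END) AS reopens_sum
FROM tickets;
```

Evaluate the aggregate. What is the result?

723

ticket_id=9: ✓ → 43
ticket_id=10: ✓ → 66
ticket_id=11: ✓ → 20
ticket_id=12: ✓ → 92
ticket_id=13: ✓ → 91
ticket_id=14: ✓ → 86
ticket_id=15: ✓ → 40
ticket_id=16: ✗
ticket_id=17: ✓ → 91
ticket_id=18: ✗
ticket_id=19: ✗
ticket_id=20: ✓ → 16
ticket_id=21: ✓ → 83
ticket_id=22: ✓ → 95
reopens_sum = 43 + 66 + 20 + 92 + 91 + 86 + 40 + 91 + 16 + 83 + 95 = 723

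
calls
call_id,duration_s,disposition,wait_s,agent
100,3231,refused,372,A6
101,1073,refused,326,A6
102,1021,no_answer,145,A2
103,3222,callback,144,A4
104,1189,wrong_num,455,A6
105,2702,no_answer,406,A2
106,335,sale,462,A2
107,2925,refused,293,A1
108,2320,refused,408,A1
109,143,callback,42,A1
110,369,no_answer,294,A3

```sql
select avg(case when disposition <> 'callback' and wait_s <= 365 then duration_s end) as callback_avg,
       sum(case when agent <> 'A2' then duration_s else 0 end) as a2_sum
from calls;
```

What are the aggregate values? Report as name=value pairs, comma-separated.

[callback_avg: disposition <> 'callback' and wait_s <= 365]
call_id=100: ✗
call_id=101: ✓ → 1073
call_id=102: ✓ → 1021
call_id=103: ✗
call_id=104: ✗
call_id=105: ✗
call_id=106: ✗
call_id=107: ✓ → 2925
call_id=108: ✗
call_id=109: ✗
call_id=110: ✓ → 369
callback_avg = (1073 + 1021 + 2925 + 369) / 4 = 1347
—
[a2_sum: agent <> 'A2']
call_id=100: ✓ → 3231
call_id=101: ✓ → 1073
call_id=102: ✗
call_id=103: ✓ → 3222
call_id=104: ✓ → 1189
call_id=105: ✗
call_id=106: ✗
call_id=107: ✓ → 2925
call_id=108: ✓ → 2320
call_id=109: ✓ → 143
call_id=110: ✓ → 369
a2_sum = 3231 + 1073 + 3222 + 1189 + 2925 + 2320 + 143 + 369 = 14472

callback_avg=1347, a2_sum=14472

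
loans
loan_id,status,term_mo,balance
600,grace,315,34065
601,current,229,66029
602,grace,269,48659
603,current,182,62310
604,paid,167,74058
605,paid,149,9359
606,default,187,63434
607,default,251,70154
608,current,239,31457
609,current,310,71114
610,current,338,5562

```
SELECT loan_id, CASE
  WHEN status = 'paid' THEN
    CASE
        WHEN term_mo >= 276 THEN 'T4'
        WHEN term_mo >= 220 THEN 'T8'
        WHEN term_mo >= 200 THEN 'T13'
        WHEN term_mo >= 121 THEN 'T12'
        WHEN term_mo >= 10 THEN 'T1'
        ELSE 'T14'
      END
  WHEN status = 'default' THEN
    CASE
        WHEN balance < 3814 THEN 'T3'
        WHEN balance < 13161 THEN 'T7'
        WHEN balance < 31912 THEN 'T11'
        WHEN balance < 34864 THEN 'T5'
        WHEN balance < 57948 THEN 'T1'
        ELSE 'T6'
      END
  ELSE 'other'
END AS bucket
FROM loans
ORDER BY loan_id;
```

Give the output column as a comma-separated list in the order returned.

loan_id=600: status='grace' → outer ELSE → other
loan_id=601: status='current' → outer ELSE → other
loan_id=602: status='grace' → outer ELSE → other
loan_id=603: status='current' → outer ELSE → other
loan_id=604: status='paid' → inner[term_mo >= 121] → T12
loan_id=605: status='paid' → inner[term_mo >= 121] → T12
loan_id=606: status='default' → inner[ELSE] → T6
loan_id=607: status='default' → inner[ELSE] → T6
loan_id=608: status='current' → outer ELSE → other
loan_id=609: status='current' → outer ELSE → other
loan_id=610: status='current' → outer ELSE → other

other, other, other, other, T12, T12, T6, T6, other, other, other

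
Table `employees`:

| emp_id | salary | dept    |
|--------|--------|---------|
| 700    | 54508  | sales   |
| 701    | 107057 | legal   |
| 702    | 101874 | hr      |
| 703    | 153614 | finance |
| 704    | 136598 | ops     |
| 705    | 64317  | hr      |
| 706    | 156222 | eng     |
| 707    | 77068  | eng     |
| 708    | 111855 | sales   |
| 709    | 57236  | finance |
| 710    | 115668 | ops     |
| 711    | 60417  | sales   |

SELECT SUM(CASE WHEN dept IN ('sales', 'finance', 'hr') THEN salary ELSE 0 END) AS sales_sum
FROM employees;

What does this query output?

emp_id=700: ✓ → 54508
emp_id=701: ✗
emp_id=702: ✓ → 101874
emp_id=703: ✓ → 153614
emp_id=704: ✗
emp_id=705: ✓ → 64317
emp_id=706: ✗
emp_id=707: ✗
emp_id=708: ✓ → 111855
emp_id=709: ✓ → 57236
emp_id=710: ✗
emp_id=711: ✓ → 60417
sales_sum = 54508 + 101874 + 153614 + 64317 + 111855 + 57236 + 60417 = 603821

603821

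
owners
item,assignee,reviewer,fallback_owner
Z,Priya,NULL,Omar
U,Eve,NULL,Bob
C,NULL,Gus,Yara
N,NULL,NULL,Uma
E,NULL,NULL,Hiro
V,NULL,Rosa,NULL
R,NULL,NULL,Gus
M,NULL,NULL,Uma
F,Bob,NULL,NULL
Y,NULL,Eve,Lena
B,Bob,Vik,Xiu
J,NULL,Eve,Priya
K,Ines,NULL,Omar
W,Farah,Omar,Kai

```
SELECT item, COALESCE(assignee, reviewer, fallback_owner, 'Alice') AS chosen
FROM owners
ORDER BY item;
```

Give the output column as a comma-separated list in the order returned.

item=B: assignee=Bob → Bob
item=C: assignee=NULL, reviewer=Gus → Gus
item=E: assignee=NULL, reviewer=NULL, fallback_owner=Hiro → Hiro
item=F: assignee=Bob → Bob
item=J: assignee=NULL, reviewer=Eve → Eve
item=K: assignee=Ines → Ines
item=M: assignee=NULL, reviewer=NULL, fallback_owner=Uma → Uma
item=N: assignee=NULL, reviewer=NULL, fallback_owner=Uma → Uma
item=R: assignee=NULL, reviewer=NULL, fallback_owner=Gus → Gus
item=U: assignee=Eve → Eve
item=V: assignee=NULL, reviewer=Rosa → Rosa
item=W: assignee=Farah → Farah
item=Y: assignee=NULL, reviewer=Eve → Eve
item=Z: assignee=Priya → Priya

Bob, Gus, Hiro, Bob, Eve, Ines, Uma, Uma, Gus, Eve, Rosa, Farah, Eve, Priya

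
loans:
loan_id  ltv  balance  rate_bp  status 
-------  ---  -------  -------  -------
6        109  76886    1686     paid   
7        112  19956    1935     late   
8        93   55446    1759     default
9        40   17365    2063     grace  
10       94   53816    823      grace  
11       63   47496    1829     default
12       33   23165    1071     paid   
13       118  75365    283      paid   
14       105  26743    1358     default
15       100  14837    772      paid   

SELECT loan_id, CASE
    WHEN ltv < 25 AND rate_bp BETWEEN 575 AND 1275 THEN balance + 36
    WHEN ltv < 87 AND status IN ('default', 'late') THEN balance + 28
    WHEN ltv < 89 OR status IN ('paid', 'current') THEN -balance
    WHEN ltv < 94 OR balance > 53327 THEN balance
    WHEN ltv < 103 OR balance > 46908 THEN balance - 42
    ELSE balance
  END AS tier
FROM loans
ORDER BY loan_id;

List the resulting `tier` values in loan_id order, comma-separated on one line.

-76886, 19956, 55446, -17365, 53816, 47524, -23165, -75365, 26743, -14837

loan_id=6: ltv < 89 OR status IN ('paid', 'current') → -76886
loan_id=7: ELSE → 19956
loan_id=8: ltv < 94 OR balance > 53327 → 55446
loan_id=9: ltv < 89 OR status IN ('paid', 'current') → -17365
loan_id=10: ltv < 94 OR balance > 53327 → 53816
loan_id=11: ltv < 87 AND status IN ('default', 'late') → 47524
loan_id=12: ltv < 89 OR status IN ('paid', 'current') → -23165
loan_id=13: ltv < 89 OR status IN ('paid', 'current') → -75365
loan_id=14: ELSE → 26743
loan_id=15: ltv < 89 OR status IN ('paid', 'current') → -14837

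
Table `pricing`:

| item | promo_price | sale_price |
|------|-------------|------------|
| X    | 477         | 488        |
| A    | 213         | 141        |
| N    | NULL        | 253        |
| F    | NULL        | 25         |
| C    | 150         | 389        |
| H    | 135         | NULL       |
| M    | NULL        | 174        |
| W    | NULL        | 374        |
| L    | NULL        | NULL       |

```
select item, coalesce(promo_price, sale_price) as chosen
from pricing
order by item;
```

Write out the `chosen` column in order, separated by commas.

213, 150, 25, 135, NULL, 174, 253, 374, 477

item=A: promo_price=213 → 213
item=C: promo_price=150 → 150
item=F: promo_price=NULL, sale_price=25 → 25
item=H: promo_price=135 → 135
item=L: promo_price=NULL, sale_price=NULL (all NULL) → NULL
item=M: promo_price=NULL, sale_price=174 → 174
item=N: promo_price=NULL, sale_price=253 → 253
item=W: promo_price=NULL, sale_price=374 → 374
item=X: promo_price=477 → 477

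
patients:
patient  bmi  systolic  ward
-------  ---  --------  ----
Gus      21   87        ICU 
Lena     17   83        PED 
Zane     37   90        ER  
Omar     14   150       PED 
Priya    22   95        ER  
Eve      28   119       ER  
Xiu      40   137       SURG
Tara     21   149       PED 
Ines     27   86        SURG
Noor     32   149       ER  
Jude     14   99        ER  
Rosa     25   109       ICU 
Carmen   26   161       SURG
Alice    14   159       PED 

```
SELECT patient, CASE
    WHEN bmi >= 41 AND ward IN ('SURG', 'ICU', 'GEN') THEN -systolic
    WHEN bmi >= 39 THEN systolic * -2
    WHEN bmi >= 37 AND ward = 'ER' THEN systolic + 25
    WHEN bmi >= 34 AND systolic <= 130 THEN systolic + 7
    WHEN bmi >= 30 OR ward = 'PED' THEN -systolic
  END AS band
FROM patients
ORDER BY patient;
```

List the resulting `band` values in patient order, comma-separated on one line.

-159, NULL, NULL, NULL, NULL, NULL, -83, -149, -150, NULL, NULL, -149, -274, 115

patient=Alice: bmi >= 30 OR ward = 'PED' → -159
patient=Carmen: (no match → NULL) → NULL
patient=Eve: (no match → NULL) → NULL
patient=Gus: (no match → NULL) → NULL
patient=Ines: (no match → NULL) → NULL
patient=Jude: (no match → NULL) → NULL
patient=Lena: bmi >= 30 OR ward = 'PED' → -83
patient=Noor: bmi >= 30 OR ward = 'PED' → -149
patient=Omar: bmi >= 30 OR ward = 'PED' → -150
patient=Priya: (no match → NULL) → NULL
patient=Rosa: (no match → NULL) → NULL
patient=Tara: bmi >= 30 OR ward = 'PED' → -149
patient=Xiu: bmi >= 39 → -274
patient=Zane: bmi >= 37 AND ward = 'ER' → 115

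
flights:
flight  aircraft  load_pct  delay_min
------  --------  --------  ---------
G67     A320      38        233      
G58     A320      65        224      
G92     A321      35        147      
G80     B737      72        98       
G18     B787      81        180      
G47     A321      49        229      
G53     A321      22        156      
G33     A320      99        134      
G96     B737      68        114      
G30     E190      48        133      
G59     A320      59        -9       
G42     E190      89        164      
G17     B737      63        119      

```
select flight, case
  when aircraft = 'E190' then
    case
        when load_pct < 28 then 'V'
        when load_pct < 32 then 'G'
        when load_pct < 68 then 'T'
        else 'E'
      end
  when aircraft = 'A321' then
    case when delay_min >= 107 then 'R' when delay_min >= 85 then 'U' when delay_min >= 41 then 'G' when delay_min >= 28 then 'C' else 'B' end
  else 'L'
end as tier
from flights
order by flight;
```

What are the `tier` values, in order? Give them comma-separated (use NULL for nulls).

flight=G17: aircraft='B737' → outer ELSE → L
flight=G18: aircraft='B787' → outer ELSE → L
flight=G30: aircraft='E190' → inner[load_pct < 68] → T
flight=G33: aircraft='A320' → outer ELSE → L
flight=G42: aircraft='E190' → inner[ELSE] → E
flight=G47: aircraft='A321' → inner[delay_min >= 107] → R
flight=G53: aircraft='A321' → inner[delay_min >= 107] → R
flight=G58: aircraft='A320' → outer ELSE → L
flight=G59: aircraft='A320' → outer ELSE → L
flight=G67: aircraft='A320' → outer ELSE → L
flight=G80: aircraft='B737' → outer ELSE → L
flight=G92: aircraft='A321' → inner[delay_min >= 107] → R
flight=G96: aircraft='B737' → outer ELSE → L

L, L, T, L, E, R, R, L, L, L, L, R, L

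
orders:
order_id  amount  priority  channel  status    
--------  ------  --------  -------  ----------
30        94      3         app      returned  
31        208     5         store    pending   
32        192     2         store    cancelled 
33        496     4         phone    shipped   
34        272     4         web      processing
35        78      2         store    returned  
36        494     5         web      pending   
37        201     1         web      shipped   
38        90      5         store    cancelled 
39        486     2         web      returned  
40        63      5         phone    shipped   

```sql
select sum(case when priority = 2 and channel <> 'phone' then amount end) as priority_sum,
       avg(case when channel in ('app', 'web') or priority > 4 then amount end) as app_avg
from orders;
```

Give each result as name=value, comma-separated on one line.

[priority_sum: priority = 2 and channel <> 'phone']
order_id=30: ✗
order_id=31: ✗
order_id=32: ✓ → 192
order_id=33: ✗
order_id=34: ✗
order_id=35: ✓ → 78
order_id=36: ✗
order_id=37: ✗
order_id=38: ✗
order_id=39: ✓ → 486
order_id=40: ✗
priority_sum = 192 + 78 + 486 = 756
—
[app_avg: channel in ('app', 'web') or priority > 4]
order_id=30: ✓ → 94
order_id=31: ✓ → 208
order_id=32: ✗
order_id=33: ✗
order_id=34: ✓ → 272
order_id=35: ✗
order_id=36: ✓ → 494
order_id=37: ✓ → 201
order_id=38: ✓ → 90
order_id=39: ✓ → 486
order_id=40: ✓ → 63
app_avg = (94 + 208 + 272 + 494 + 201 + 90 + 486 + 63) / 8 = 238.5

priority_sum=756, app_avg=238.5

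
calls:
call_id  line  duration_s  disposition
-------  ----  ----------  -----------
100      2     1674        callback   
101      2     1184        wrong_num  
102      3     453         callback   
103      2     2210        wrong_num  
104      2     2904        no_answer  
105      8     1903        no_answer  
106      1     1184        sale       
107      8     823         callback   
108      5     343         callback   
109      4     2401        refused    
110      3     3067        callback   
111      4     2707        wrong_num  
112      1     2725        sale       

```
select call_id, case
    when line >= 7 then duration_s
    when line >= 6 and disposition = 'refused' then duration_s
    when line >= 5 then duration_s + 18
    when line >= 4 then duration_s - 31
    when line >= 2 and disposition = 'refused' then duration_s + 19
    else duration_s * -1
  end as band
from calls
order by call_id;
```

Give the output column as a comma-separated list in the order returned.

call_id=100: ELSE → -1674
call_id=101: ELSE → -1184
call_id=102: ELSE → -453
call_id=103: ELSE → -2210
call_id=104: ELSE → -2904
call_id=105: line >= 7 → 1903
call_id=106: ELSE → -1184
call_id=107: line >= 7 → 823
call_id=108: line >= 5 → 361
call_id=109: line >= 4 → 2370
call_id=110: ELSE → -3067
call_id=111: line >= 4 → 2676
call_id=112: ELSE → -2725

-1674, -1184, -453, -2210, -2904, 1903, -1184, 823, 361, 2370, -3067, 2676, -2725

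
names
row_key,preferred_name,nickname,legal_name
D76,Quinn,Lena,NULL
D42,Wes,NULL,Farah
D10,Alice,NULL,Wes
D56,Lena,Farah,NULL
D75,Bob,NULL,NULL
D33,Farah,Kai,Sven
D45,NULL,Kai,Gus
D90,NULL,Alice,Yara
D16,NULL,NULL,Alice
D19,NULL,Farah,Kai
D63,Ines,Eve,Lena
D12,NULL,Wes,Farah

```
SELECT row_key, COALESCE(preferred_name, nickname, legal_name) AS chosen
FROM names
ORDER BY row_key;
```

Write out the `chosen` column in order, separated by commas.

row_key=D10: preferred_name=Alice → Alice
row_key=D12: preferred_name=NULL, nickname=Wes → Wes
row_key=D16: preferred_name=NULL, nickname=NULL, legal_name=Alice → Alice
row_key=D19: preferred_name=NULL, nickname=Farah → Farah
row_key=D33: preferred_name=Farah → Farah
row_key=D42: preferred_name=Wes → Wes
row_key=D45: preferred_name=NULL, nickname=Kai → Kai
row_key=D56: preferred_name=Lena → Lena
row_key=D63: preferred_name=Ines → Ines
row_key=D75: preferred_name=Bob → Bob
row_key=D76: preferred_name=Quinn → Quinn
row_key=D90: preferred_name=NULL, nickname=Alice → Alice

Alice, Wes, Alice, Farah, Farah, Wes, Kai, Lena, Ines, Bob, Quinn, Alice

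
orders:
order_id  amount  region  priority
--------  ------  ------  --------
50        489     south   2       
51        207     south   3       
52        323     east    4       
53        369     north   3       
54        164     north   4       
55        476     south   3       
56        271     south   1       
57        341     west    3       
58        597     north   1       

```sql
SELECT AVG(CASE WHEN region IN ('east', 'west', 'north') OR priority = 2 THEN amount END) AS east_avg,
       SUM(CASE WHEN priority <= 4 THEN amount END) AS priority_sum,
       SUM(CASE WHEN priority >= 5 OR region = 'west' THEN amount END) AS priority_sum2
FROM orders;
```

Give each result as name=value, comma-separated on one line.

[east_avg: region IN ('east', 'west', 'north') OR priority = 2]
order_id=50: ✓ → 489
order_id=51: ✗
order_id=52: ✓ → 323
order_id=53: ✓ → 369
order_id=54: ✓ → 164
order_id=55: ✗
order_id=56: ✗
order_id=57: ✓ → 341
order_id=58: ✓ → 597
east_avg = (489 + 323 + 369 + 164 + 341 + 597) / 6 = 380.5
—
[priority_sum: priority <= 4]
order_id=50: ✓ → 489
order_id=51: ✓ → 207
order_id=52: ✓ → 323
order_id=53: ✓ → 369
order_id=54: ✓ → 164
order_id=55: ✓ → 476
order_id=56: ✓ → 271
order_id=57: ✓ → 341
order_id=58: ✓ → 597
priority_sum = 489 + 207 + 323 + 369 + 164 + 476 + 271 + 341 + 597 = 3237
—
[priority_sum2: priority >= 5 OR region = 'west']
order_id=50: ✗
order_id=51: ✗
order_id=52: ✗
order_id=53: ✗
order_id=54: ✗
order_id=55: ✗
order_id=56: ✗
order_id=57: ✓ → 341
order_id=58: ✗
priority_sum2 = 341

east_avg=380.5, priority_sum=3237, priority_sum2=341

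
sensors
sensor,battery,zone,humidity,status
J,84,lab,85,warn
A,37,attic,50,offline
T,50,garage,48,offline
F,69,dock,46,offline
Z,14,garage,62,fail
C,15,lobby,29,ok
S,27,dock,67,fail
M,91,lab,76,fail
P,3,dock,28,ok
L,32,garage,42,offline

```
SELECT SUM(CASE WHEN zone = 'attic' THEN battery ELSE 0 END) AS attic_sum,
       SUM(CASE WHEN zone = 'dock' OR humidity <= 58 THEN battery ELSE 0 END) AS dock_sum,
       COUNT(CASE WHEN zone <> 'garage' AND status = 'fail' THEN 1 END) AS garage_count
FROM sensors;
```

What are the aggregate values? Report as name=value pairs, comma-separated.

[attic_sum: zone = 'attic']
sensor=J: ✗
sensor=A: ✓ → 37
sensor=T: ✗
sensor=F: ✗
sensor=Z: ✗
sensor=C: ✗
sensor=S: ✗
sensor=M: ✗
sensor=P: ✗
sensor=L: ✗
attic_sum = 37
—
[dock_sum: zone = 'dock' OR humidity <= 58]
sensor=J: ✗
sensor=A: ✓ → 37
sensor=T: ✓ → 50
sensor=F: ✓ → 69
sensor=Z: ✗
sensor=C: ✓ → 15
sensor=S: ✓ → 27
sensor=M: ✗
sensor=P: ✓ → 3
sensor=L: ✓ → 32
dock_sum = 37 + 50 + 69 + 15 + 27 + 3 + 32 = 233
—
[garage_count: zone <> 'garage' AND status = 'fail']
sensor=J: ✗
sensor=A: ✗
sensor=T: ✗
sensor=F: ✗
sensor=Z: ✗
sensor=C: ✗
sensor=S: ✓ → 1
sensor=M: ✓ → 1
sensor=P: ✗
sensor=L: ✗
garage_count = COUNT(1, 1) = 2

attic_sum=37, dock_sum=233, garage_count=2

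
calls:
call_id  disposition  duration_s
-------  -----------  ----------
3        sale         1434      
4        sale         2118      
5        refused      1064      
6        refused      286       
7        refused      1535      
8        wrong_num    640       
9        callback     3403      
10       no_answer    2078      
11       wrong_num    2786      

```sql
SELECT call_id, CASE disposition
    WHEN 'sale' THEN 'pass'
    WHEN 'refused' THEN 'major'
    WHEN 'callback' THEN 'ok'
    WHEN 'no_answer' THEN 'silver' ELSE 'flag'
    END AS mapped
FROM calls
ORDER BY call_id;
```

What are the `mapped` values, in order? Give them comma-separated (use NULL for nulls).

call_id=3: disposition='sale' → pass
call_id=4: disposition='sale' → pass
call_id=5: disposition='refused' → major
call_id=6: disposition='refused' → major
call_id=7: disposition='refused' → major
call_id=8: ELSE → flag
call_id=9: disposition='callback' → ok
call_id=10: disposition='no_answer' → silver
call_id=11: ELSE → flag

pass, pass, major, major, major, flag, ok, silver, flag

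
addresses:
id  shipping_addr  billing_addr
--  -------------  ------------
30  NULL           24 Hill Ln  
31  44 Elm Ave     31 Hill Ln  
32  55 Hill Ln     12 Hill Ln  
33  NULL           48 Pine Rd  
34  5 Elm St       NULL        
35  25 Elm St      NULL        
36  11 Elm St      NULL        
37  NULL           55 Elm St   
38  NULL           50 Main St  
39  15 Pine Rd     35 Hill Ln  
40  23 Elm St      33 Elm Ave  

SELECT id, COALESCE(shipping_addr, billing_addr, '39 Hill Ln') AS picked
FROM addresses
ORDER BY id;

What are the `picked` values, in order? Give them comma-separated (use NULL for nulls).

24 Hill Ln, 44 Elm Ave, 55 Hill Ln, 48 Pine Rd, 5 Elm St, 25 Elm St, 11 Elm St, 55 Elm St, 50 Main St, 15 Pine Rd, 23 Elm St

id=30: shipping_addr=NULL, billing_addr=24 Hill Ln → 24 Hill Ln
id=31: shipping_addr=44 Elm Ave → 44 Elm Ave
id=32: shipping_addr=55 Hill Ln → 55 Hill Ln
id=33: shipping_addr=NULL, billing_addr=48 Pine Rd → 48 Pine Rd
id=34: shipping_addr=5 Elm St → 5 Elm St
id=35: shipping_addr=25 Elm St → 25 Elm St
id=36: shipping_addr=11 Elm St → 11 Elm St
id=37: shipping_addr=NULL, billing_addr=55 Elm St → 55 Elm St
id=38: shipping_addr=NULL, billing_addr=50 Main St → 50 Main St
id=39: shipping_addr=15 Pine Rd → 15 Pine Rd
id=40: shipping_addr=23 Elm St → 23 Elm St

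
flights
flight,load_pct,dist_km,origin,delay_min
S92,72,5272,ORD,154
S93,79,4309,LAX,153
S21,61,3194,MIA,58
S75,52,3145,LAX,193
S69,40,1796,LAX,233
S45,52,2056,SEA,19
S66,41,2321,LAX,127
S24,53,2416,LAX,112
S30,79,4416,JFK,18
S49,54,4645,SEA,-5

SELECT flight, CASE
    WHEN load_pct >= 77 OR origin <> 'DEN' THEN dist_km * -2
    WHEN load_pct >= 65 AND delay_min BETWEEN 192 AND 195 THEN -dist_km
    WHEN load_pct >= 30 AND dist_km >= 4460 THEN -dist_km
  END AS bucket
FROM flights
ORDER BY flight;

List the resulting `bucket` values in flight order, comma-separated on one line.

flight=S21: load_pct >= 77 OR origin <> 'DEN' → -6388
flight=S24: load_pct >= 77 OR origin <> 'DEN' → -4832
flight=S30: load_pct >= 77 OR origin <> 'DEN' → -8832
flight=S45: load_pct >= 77 OR origin <> 'DEN' → -4112
flight=S49: load_pct >= 77 OR origin <> 'DEN' → -9290
flight=S66: load_pct >= 77 OR origin <> 'DEN' → -4642
flight=S69: load_pct >= 77 OR origin <> 'DEN' → -3592
flight=S75: load_pct >= 77 OR origin <> 'DEN' → -6290
flight=S92: load_pct >= 77 OR origin <> 'DEN' → -10544
flight=S93: load_pct >= 77 OR origin <> 'DEN' → -8618

-6388, -4832, -8832, -4112, -9290, -4642, -3592, -6290, -10544, -8618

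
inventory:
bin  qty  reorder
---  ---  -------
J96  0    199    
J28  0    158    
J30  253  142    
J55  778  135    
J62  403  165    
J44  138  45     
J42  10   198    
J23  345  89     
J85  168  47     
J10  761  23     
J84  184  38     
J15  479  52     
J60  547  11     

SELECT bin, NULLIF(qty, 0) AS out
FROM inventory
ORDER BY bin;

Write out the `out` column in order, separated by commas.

761, 479, 345, NULL, 253, 10, 138, 778, 547, 403, 184, 168, NULL

bin=J10: qty=761 vs 0: differ → 761
bin=J15: qty=479 vs 0: differ → 479
bin=J23: qty=345 vs 0: differ → 345
bin=J28: qty=0 vs 0: equal → NULL
bin=J30: qty=253 vs 0: differ → 253
bin=J42: qty=10 vs 0: differ → 10
bin=J44: qty=138 vs 0: differ → 138
bin=J55: qty=778 vs 0: differ → 778
bin=J60: qty=547 vs 0: differ → 547
bin=J62: qty=403 vs 0: differ → 403
bin=J84: qty=184 vs 0: differ → 184
bin=J85: qty=168 vs 0: differ → 168
bin=J96: qty=0 vs 0: equal → NULL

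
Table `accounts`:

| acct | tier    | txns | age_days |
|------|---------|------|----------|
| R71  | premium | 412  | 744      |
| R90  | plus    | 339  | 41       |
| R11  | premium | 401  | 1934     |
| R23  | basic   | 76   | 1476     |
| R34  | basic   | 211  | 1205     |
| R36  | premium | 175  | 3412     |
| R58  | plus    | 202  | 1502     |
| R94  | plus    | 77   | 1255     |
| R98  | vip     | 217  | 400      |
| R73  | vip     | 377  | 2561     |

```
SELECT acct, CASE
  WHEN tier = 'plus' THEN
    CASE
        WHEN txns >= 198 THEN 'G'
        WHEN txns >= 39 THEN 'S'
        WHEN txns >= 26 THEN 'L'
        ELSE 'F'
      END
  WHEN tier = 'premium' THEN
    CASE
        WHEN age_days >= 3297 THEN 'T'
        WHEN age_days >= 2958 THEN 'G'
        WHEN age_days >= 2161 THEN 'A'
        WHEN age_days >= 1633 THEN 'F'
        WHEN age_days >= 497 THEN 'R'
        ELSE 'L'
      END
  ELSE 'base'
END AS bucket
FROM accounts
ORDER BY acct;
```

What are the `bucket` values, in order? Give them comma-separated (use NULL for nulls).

F, base, base, T, G, R, base, G, S, base

acct=R11: tier='premium' → inner[age_days >= 1633] → F
acct=R23: tier='basic' → outer ELSE → base
acct=R34: tier='basic' → outer ELSE → base
acct=R36: tier='premium' → inner[age_days >= 3297] → T
acct=R58: tier='plus' → inner[txns >= 198] → G
acct=R71: tier='premium' → inner[age_days >= 497] → R
acct=R73: tier='vip' → outer ELSE → base
acct=R90: tier='plus' → inner[txns >= 198] → G
acct=R94: tier='plus' → inner[txns >= 39] → S
acct=R98: tier='vip' → outer ELSE → base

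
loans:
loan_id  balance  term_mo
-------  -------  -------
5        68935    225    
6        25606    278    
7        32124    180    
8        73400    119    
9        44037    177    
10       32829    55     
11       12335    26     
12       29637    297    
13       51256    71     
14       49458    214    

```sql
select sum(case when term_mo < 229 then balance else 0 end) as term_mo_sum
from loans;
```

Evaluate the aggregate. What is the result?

loan_id=5: ✓ → 68935
loan_id=6: ✗
loan_id=7: ✓ → 32124
loan_id=8: ✓ → 73400
loan_id=9: ✓ → 44037
loan_id=10: ✓ → 32829
loan_id=11: ✓ → 12335
loan_id=12: ✗
loan_id=13: ✓ → 51256
loan_id=14: ✓ → 49458
term_mo_sum = 68935 + 32124 + 73400 + 44037 + 32829 + 12335 + 51256 + 49458 = 364374

364374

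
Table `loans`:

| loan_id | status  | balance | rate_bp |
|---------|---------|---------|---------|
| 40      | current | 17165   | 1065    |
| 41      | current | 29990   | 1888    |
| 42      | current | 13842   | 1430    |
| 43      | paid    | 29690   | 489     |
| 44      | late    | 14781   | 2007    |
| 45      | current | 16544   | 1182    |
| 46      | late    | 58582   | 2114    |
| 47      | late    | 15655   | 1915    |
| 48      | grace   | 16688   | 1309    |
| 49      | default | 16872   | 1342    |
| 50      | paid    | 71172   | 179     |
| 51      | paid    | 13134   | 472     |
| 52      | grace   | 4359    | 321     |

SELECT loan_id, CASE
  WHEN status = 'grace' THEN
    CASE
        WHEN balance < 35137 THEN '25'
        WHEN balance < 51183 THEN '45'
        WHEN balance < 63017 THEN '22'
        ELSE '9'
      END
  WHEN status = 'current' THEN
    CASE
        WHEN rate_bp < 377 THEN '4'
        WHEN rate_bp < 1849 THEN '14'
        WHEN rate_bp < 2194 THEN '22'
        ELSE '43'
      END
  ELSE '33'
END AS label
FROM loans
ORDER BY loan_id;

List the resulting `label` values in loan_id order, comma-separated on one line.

loan_id=40: status='current' → inner[rate_bp < 1849] → 14
loan_id=41: status='current' → inner[rate_bp < 2194] → 22
loan_id=42: status='current' → inner[rate_bp < 1849] → 14
loan_id=43: status='paid' → outer ELSE → 33
loan_id=44: status='late' → outer ELSE → 33
loan_id=45: status='current' → inner[rate_bp < 1849] → 14
loan_id=46: status='late' → outer ELSE → 33
loan_id=47: status='late' → outer ELSE → 33
loan_id=48: status='grace' → inner[balance < 35137] → 25
loan_id=49: status='default' → outer ELSE → 33
loan_id=50: status='paid' → outer ELSE → 33
loan_id=51: status='paid' → outer ELSE → 33
loan_id=52: status='grace' → inner[balance < 35137] → 25

14, 22, 14, 33, 33, 14, 33, 33, 25, 33, 33, 33, 25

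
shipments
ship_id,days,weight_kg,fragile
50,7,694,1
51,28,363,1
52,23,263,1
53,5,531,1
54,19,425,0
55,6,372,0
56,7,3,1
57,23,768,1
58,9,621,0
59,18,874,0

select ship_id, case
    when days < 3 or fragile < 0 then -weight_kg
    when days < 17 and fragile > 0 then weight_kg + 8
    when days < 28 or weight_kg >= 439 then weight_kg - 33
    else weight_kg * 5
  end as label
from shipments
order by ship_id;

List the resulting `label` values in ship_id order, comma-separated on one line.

ship_id=50: days < 17 and fragile > 0 → 702
ship_id=51: ELSE → 1815
ship_id=52: days < 28 or weight_kg >= 439 → 230
ship_id=53: days < 17 and fragile > 0 → 539
ship_id=54: days < 28 or weight_kg >= 439 → 392
ship_id=55: days < 28 or weight_kg >= 439 → 339
ship_id=56: days < 17 and fragile > 0 → 11
ship_id=57: days < 28 or weight_kg >= 439 → 735
ship_id=58: days < 28 or weight_kg >= 439 → 588
ship_id=59: days < 28 or weight_kg >= 439 → 841

702, 1815, 230, 539, 392, 339, 11, 735, 588, 841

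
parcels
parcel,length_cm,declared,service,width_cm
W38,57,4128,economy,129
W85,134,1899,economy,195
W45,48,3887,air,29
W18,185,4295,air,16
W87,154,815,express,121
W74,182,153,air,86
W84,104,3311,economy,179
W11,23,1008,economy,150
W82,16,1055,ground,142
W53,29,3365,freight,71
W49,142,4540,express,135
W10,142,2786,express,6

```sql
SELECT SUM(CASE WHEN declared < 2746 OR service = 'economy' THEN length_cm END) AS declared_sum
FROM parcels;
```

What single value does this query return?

parcel=W38: ✓ → 57
parcel=W85: ✓ → 134
parcel=W45: ✗
parcel=W18: ✗
parcel=W87: ✓ → 154
parcel=W74: ✓ → 182
parcel=W84: ✓ → 104
parcel=W11: ✓ → 23
parcel=W82: ✓ → 16
parcel=W53: ✗
parcel=W49: ✗
parcel=W10: ✗
declared_sum = 57 + 134 + 154 + 182 + 104 + 23 + 16 = 670

670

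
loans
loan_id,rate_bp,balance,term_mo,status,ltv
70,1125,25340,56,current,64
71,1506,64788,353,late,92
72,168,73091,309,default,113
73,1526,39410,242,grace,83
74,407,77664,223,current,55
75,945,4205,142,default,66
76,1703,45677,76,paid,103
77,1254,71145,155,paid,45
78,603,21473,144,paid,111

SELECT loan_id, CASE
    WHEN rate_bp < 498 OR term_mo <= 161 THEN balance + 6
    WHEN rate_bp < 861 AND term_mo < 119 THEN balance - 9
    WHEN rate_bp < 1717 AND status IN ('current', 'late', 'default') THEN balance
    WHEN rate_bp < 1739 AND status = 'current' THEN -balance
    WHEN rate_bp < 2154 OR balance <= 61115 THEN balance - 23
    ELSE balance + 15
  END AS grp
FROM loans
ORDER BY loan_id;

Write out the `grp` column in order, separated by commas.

loan_id=70: rate_bp < 498 OR term_mo <= 161 → 25346
loan_id=71: rate_bp < 1717 AND status IN ('current', 'late', 'default') → 64788
loan_id=72: rate_bp < 498 OR term_mo <= 161 → 73097
loan_id=73: rate_bp < 2154 OR balance <= 61115 → 39387
loan_id=74: rate_bp < 498 OR term_mo <= 161 → 77670
loan_id=75: rate_bp < 498 OR term_mo <= 161 → 4211
loan_id=76: rate_bp < 498 OR term_mo <= 161 → 45683
loan_id=77: rate_bp < 498 OR term_mo <= 161 → 71151
loan_id=78: rate_bp < 498 OR term_mo <= 161 → 21479

25346, 64788, 73097, 39387, 77670, 4211, 45683, 71151, 21479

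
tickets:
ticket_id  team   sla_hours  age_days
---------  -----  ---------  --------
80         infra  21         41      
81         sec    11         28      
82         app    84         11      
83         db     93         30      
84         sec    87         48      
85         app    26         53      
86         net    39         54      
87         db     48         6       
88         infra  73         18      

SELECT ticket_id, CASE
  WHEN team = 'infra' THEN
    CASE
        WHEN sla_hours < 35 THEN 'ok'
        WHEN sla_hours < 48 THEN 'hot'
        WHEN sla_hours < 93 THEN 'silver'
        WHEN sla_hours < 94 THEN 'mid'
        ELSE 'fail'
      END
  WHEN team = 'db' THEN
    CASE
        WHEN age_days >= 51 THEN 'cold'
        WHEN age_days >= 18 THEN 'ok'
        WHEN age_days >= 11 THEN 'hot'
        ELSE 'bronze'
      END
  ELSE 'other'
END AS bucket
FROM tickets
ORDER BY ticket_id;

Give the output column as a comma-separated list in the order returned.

ticket_id=80: team='infra' → inner[sla_hours < 35] → ok
ticket_id=81: team='sec' → outer ELSE → other
ticket_id=82: team='app' → outer ELSE → other
ticket_id=83: team='db' → inner[age_days >= 18] → ok
ticket_id=84: team='sec' → outer ELSE → other
ticket_id=85: team='app' → outer ELSE → other
ticket_id=86: team='net' → outer ELSE → other
ticket_id=87: team='db' → inner[ELSE] → bronze
ticket_id=88: team='infra' → inner[sla_hours < 93] → silver

ok, other, other, ok, other, other, other, bronze, silver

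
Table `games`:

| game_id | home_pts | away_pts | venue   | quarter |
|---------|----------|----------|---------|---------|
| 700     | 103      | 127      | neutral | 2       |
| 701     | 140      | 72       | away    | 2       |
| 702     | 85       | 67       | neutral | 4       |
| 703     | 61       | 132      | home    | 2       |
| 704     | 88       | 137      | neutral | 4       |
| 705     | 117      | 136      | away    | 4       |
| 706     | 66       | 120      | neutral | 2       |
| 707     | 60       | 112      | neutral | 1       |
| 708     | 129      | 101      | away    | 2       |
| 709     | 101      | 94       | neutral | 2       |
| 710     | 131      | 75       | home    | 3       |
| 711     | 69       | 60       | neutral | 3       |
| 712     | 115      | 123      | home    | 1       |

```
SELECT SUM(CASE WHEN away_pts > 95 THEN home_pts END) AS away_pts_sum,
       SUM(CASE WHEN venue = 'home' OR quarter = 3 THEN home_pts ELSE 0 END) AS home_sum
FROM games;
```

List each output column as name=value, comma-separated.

[away_pts_sum: away_pts > 95]
game_id=700: ✓ → 103
game_id=701: ✗
game_id=702: ✗
game_id=703: ✓ → 61
game_id=704: ✓ → 88
game_id=705: ✓ → 117
game_id=706: ✓ → 66
game_id=707: ✓ → 60
game_id=708: ✓ → 129
game_id=709: ✗
game_id=710: ✗
game_id=711: ✗
game_id=712: ✓ → 115
away_pts_sum = 103 + 61 + 88 + 117 + 66 + 60 + 129 + 115 = 739
—
[home_sum: venue = 'home' OR quarter = 3]
game_id=700: ✗
game_id=701: ✗
game_id=702: ✗
game_id=703: ✓ → 61
game_id=704: ✗
game_id=705: ✗
game_id=706: ✗
game_id=707: ✗
game_id=708: ✗
game_id=709: ✗
game_id=710: ✓ → 131
game_id=711: ✓ → 69
game_id=712: ✓ → 115
home_sum = 61 + 131 + 69 + 115 = 376

away_pts_sum=739, home_sum=376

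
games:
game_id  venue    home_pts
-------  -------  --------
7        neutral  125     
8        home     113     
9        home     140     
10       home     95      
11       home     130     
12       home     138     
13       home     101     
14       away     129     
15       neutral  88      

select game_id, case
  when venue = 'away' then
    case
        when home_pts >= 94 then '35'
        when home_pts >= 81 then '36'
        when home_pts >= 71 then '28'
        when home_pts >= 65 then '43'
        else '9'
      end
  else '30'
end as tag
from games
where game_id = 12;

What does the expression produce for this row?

game_id = 12: venue=home, home_pts=138.
venue='home' → outer ELSE → 30

30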